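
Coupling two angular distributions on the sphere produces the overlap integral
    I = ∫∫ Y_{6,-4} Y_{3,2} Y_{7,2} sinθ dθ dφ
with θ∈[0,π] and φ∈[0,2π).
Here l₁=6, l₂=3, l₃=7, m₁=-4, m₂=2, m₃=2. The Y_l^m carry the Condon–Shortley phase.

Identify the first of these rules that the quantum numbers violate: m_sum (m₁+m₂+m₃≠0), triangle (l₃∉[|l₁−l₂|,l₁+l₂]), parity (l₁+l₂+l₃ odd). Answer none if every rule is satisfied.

m₁+m₂+m₃ = -4 + 2 + 2 = 0  ✓
triangle: |6−3|=3 ≤ l₃=7 ≤ 6+3=9  ✓
parity: l₁+l₂+l₃ = 16 is even  ✓

none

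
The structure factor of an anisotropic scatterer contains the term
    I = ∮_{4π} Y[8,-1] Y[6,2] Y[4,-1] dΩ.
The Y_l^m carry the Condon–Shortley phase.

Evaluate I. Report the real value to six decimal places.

Checks pass: Σm=0; 18 even; l₃=4∈[2,14].
(2·8+1)(2·6+1)(2·4+1) = 1989
Δ: 10! 6! 2! / 19! → 1/23279256
sum: t=4:+1/1658880 t=5:−1/518400 t=6:+1/1658880 = -1/1382400
3j²(8 6 4; 0 0 0) = Δ·Π!·Σ² = 504/46189  (sign -1)
sum: t=6:+1/1244160 t=7:−1/1451520 t=8:+1/19353600 = 29/174182400
3j²(8 6 4; -1 2 -1) = Δ·Π!·Σ² = 841/554268  (sign -1)
combine: 4πI² = 1989·504/46189·841/554268 = 317898/9653501
take √, sign +1: I = 0.05119135

0.051191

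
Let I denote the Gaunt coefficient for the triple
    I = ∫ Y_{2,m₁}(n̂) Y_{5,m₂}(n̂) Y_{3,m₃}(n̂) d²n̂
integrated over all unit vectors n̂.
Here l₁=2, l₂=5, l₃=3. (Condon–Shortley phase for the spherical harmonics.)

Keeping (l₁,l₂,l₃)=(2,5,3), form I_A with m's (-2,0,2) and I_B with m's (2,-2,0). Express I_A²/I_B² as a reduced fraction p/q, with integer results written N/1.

l's match ⇒ only the (l;m) 3-j factors differ between A and B.
A: triangle coeff Δ(2,5,3) = 1/2310; Σ_t [4,4]: t=4:+1/2880 = 1/2880; (3j)²=1/462 [(2 5 3; -2 0 2)], sign=-1
B: triangle coeff Δ(2,5,3) = 1/2310; Σ_t [0,0]: t=0:+1/864 = 1/864; (3j)²=1/66 [(2 5 3; 2 -2 0)], sign=-1
I_A²/I_B² = (1/462)/(1/66) = 1/7

1/7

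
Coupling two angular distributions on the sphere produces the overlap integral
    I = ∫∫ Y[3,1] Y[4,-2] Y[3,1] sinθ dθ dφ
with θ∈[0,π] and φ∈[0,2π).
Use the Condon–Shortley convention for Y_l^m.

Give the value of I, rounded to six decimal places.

m-sum 0 ✓  L=10 even ✓  1≤3≤7 ✓
Π(2lᵢ+1) = 7×9×7 = 441
triangle coeff Δ(3,4,3) = 1/34650
Σ_t [1,3]: t=1:−1/72 t=2:+1/16 t=3:−1/72 = 5/144
(3j)²=2/77 [(3 4 3; 0 0 0)], sign=-1
Σ_t [0,2]: t=0:+1/192 t=1:−1/36 t=2:+1/192 = -5/288
(3j)²=20/693 [(3 4 3; 1 -2 1)], sign=-1
⇒ 4πI² = 40/121
I = (+1)√(40/121/(4π)) = 0.16219310

0.162193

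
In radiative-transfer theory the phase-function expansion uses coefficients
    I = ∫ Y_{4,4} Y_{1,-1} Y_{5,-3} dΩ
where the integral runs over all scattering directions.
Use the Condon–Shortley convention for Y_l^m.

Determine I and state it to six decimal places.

Rules hold: Σm=0, L=10 even, 3≤5≤5.
N = 9·3·11 = 297
Δ = 0!·8!·2!/11! = 1/495
Racah Σ t=0..0: t=0:+1/576 = 1/576
⇒ 3j(4 1 5; 0 0 0)² = 5/99, sgn -1
Racah Σ t=0..0: t=0:+1/80640 = 1/80640
⇒ 3j(4 1 5; 4 -1 -3)² = 1/495, sgn +1
4πI² = N·(3j₀)²·(3jₘ)² = 1/33
I = -1·√(0.030303/4π) = -0.04910640

-0.049106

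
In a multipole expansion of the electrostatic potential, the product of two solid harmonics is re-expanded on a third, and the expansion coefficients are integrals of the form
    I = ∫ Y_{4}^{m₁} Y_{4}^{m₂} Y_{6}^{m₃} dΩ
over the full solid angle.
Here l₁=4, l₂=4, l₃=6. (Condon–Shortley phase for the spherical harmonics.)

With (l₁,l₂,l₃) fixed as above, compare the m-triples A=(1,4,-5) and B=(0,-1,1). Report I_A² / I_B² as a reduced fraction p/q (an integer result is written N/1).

132/35

Shared (l₁,l₂,l₃)=(4,4,6): N and (l;000)² cancel in I_A²/I_B².
A: Δ = 2!·6!·6!/15! = 1/1261260; Racah Σ t=2..2: t=2:+1/172800 = 1/172800; ⇒ 3j(4 4 6; 1 4 -5)² = 2/65, sgn -1
B: Δ = 2!·6!·6!/15! = 1/1261260; Racah Σ t=0..2: t=0:+1/3456 t=1:−1/1728 t=2:+1/11520 = -7/34560; ⇒ 3j(4 4 6; 0 -1 1)² = 7/858, sgn +1
I_A²/I_B² = (2/65)/(7/858) = 132/35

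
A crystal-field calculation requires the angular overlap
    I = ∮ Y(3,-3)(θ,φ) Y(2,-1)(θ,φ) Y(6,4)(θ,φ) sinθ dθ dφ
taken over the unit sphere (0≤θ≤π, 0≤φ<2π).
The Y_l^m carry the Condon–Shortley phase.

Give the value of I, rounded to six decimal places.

|3−2|≤6≤3+2 violated ⇒ I = 0

0.000000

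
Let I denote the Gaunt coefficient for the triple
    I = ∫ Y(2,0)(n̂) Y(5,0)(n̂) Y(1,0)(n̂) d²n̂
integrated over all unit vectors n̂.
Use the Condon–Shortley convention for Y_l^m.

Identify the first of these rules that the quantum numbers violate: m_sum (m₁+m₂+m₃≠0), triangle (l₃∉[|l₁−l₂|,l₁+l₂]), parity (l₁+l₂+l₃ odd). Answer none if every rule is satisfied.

azimuthal sum: 0 + 0 + 0 = 0  ✓
3 ≤ 1 ≤ 7 (triangle on l)  ✗
L = 2 + 5 + 1 = 8 (even)

triangle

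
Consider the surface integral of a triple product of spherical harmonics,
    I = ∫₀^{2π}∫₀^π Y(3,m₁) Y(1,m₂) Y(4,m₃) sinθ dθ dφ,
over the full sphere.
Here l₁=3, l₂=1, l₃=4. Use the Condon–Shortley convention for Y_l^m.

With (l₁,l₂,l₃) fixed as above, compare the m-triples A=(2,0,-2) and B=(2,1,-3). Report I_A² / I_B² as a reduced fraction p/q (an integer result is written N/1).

l's match ⇒ only the (l;m) 3-j factors differ between A and B.
A: triangle coeff Δ(3,1,4) = 1/252; Σ_t [0,0]: t=0:+1/120 = 1/120; (3j)²=1/21 [(3 1 4; 2 0 -2)], sign=+1
B: triangle coeff Δ(3,1,4) = 1/252; Σ_t [0,0]: t=0:+1/240 = 1/240; (3j)²=1/12 [(3 1 4; 2 1 -3)], sign=-1
I_A²/I_B² = (1/21)/(1/12) = 4/7

4/7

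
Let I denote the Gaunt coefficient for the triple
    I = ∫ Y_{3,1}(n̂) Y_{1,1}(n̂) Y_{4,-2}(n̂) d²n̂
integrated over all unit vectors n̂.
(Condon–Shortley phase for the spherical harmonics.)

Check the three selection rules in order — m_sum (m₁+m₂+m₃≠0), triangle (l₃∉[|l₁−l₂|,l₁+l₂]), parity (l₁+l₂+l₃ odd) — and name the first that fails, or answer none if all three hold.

azimuthal sum: 1 + 1 − 2 = 0  ✓
2 ≤ 4 ≤ 4 (triangle on l)  ✓
L = 3 + 1 + 4 = 8 (even)  ✓

none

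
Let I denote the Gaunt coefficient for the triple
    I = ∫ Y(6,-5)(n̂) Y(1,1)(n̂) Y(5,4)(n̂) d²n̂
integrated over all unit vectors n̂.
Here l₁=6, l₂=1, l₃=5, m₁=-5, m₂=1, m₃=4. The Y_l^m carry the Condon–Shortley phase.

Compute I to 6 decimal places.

Rules hold: Σm=0, L=12 even, 5≤5≤7.
N = 13·3·11 = 429
Δ = 2!·10!·0!/13! = 1/858
Racah Σ t=1..1: t=1:−1/14400 = -1/14400
⇒ 3j(6 1 5; 0 0 0)² = 6/143, sgn +1
Racah Σ t=2..2: t=2:+1/725760 = 1/725760
⇒ 3j(6 1 5; -5 1 4)² = 5/78, sgn -1
4πI² = N·(3j₀)²·(3jₘ)² = 15/13
I = -1·√(1.15385/4π) = -0.30301841

-0.303018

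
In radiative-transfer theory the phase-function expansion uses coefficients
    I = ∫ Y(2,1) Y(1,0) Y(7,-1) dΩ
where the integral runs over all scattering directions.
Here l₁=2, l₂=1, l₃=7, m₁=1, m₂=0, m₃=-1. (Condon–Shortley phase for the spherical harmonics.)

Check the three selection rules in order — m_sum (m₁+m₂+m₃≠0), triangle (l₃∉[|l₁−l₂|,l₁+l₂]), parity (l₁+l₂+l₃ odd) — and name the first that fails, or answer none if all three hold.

triangle

m₁+m₂+m₃ = 1 + 0 − 1 = 0  ✓
triangle: |2−1|=1 ≤ l₃=7 ≤ 2+1=3  ✗
parity: l₁+l₂+l₃ = 10 is even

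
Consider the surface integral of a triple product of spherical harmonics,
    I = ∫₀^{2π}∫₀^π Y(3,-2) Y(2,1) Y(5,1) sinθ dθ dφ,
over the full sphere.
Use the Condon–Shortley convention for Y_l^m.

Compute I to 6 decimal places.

Checks pass: Σm=0; 10 even; l₃=5∈[1,5].
(2·3+1)(2·2+1)(2·5+1) = 385
Δ: 0! 6! 4! / 11! → 1/2310
sum: t=0:+1/144 = 1/144
3j²(3 2 5; 0 0 0) = Δ·Π!·Σ² = 10/231  (sign -1)
sum: t=0:+1/720 = 1/720
3j²(3 2 5; -2 1 1) = Δ·Π!·Σ² = 4/385  (sign +1)
combine: 4πI² = 385·10/231·4/385 = 40/231
take √, sign -1: I = -0.11738675

-0.117387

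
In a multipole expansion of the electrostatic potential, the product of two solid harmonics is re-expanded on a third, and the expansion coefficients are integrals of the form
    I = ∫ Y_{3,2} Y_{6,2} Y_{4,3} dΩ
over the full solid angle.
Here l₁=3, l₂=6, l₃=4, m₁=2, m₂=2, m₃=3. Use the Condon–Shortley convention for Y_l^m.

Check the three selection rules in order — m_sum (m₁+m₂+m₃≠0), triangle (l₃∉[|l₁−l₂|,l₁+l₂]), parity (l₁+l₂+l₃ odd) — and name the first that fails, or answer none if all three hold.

m_sum

azimuthal sum: 2 + 2 + 3 = 7  ✗
3 ≤ 4 ≤ 9 (triangle on l)
L = 3 + 6 + 4 = 13 (odd)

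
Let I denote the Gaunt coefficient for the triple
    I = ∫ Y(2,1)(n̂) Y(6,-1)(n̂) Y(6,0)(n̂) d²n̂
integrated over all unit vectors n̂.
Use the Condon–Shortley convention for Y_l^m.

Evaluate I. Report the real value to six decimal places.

Checks pass: Σm=0; 14 even; l₃=6∈[4,8].
(2·2+1)(2·6+1)(2·6+1) = 845
Δ: 2! 2! 10! / 15! → 1/90090
sum: t=0:+1/69120 t=1:−1/14400 t=2:+1/69120 = -7/172800
3j²(2 6 6; 0 0 0) = Δ·Π!·Σ² = 14/715  (sign -1)
sum: t=0:+1/28800 t=1:−1/34560 = 1/172800
3j²(2 6 6; 1 -1 0) = Δ·Π!·Σ² = 1/1430  (sign +1)
combine: 4πI² = 845·14/715·1/1430 = 7/605
take √, sign -1: I = -0.03034355

-0.030344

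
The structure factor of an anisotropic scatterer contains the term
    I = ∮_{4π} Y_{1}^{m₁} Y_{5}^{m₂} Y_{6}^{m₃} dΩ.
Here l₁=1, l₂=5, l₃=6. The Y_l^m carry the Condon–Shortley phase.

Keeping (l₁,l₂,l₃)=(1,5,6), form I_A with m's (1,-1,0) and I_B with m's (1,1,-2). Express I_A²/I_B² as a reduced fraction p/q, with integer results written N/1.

15/28

l's match ⇒ only the (l;m) 3-j factors differ between A and B.
A: triangle coeff Δ(1,5,6) = 1/858; Σ_t [0,0]: t=0:+1/34560 = 1/34560; (3j)²=5/286 [(1 5 6; 1 -1 0)], sign=+1
B: triangle coeff Δ(1,5,6) = 1/858; Σ_t [0,0]: t=0:+1/34560 = 1/34560; (3j)²=14/429 [(1 5 6; 1 1 -2)], sign=+1
I_A²/I_B² = (5/286)/(14/429) = 15/28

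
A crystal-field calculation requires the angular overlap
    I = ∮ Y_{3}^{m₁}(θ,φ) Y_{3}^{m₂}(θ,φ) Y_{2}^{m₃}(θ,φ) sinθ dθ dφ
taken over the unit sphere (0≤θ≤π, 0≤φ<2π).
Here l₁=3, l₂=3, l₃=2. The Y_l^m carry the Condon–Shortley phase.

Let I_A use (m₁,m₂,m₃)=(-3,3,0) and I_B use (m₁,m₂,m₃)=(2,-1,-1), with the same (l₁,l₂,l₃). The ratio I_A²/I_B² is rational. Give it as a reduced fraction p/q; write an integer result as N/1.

Same 3,3,2: normalisation and zero-m 3j drop out of the ratio.
A: Δ: 4! 2! 2! / 9! → 1/3780; sum: t=4:+1/96 = 1/96; 3j²(3 3 2; -3 3 0) = Δ·Π!·Σ² = 5/84  (sign +1)
B: Δ: 4! 2! 2! / 9! → 1/3780; sum: t=0:+1/48 t=1:−1/12 = -1/16; 3j²(3 3 2; 2 -1 -1) = Δ·Π!·Σ² = 1/28  (sign +1)
I_A²/I_B² = (5/84)/(1/28) = 5/3

5/3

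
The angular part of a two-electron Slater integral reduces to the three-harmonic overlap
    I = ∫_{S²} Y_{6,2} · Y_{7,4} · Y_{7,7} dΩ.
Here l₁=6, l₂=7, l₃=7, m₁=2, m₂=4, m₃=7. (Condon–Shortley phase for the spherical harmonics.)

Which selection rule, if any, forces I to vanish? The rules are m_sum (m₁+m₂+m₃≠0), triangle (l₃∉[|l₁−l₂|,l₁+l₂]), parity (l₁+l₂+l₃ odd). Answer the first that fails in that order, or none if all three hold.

azimuthal sum: 2 + 4 + 7 = 13  ✗
1 ≤ 7 ≤ 13 (triangle on l)
L = 6 + 7 + 7 = 20 (even)

m_sum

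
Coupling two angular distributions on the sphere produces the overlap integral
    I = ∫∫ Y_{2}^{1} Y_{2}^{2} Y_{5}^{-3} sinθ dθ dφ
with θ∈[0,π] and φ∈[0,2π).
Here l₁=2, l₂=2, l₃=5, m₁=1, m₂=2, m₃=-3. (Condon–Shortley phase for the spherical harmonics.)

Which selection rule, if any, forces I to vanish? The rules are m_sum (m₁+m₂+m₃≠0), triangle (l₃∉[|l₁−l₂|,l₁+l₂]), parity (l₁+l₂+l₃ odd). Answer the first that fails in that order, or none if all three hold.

triangle

Σmᵢ = 0  ✓
l₃∈[|l₁−l₂|,l₁+l₂]=[0,4], have l₃=5  ✗
Σlᵢ = 9 ⇒ odd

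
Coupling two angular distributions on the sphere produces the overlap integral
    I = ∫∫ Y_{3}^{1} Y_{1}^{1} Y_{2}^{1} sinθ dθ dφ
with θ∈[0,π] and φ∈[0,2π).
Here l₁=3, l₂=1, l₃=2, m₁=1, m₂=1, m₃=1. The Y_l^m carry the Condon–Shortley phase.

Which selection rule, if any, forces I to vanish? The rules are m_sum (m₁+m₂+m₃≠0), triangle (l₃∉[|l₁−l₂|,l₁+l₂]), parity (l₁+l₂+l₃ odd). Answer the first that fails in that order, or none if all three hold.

Σmᵢ = 3  ✗
l₃∈[|l₁−l₂|,l₁+l₂]=[2,4], have l₃=2
Σlᵢ = 6 ⇒ even

m_sum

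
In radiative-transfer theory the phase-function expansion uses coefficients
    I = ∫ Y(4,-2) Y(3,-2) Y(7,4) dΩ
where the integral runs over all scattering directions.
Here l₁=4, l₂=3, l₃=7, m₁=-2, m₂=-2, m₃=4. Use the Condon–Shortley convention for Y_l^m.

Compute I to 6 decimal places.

0.250850

Rules hold: Σm=0, L=14 even, 1≤7≤7.
N = 9·7·15 = 945
Δ = 0!·8!·6!/15! = 1/45045
Racah Σ t=0..0: t=0:+1/20736 = 1/20736
⇒ 3j(4 3 7; 0 0 0)² = 35/1287, sgn -1
Racah Σ t=0..0: t=0:+1/172800 = 1/172800
⇒ 3j(4 3 7; -2 -2 4)² = 2/65, sgn -1
4πI² = N·(3j₀)²·(3jₘ)² = 1470/1859
I = +1·√(0.790748/4π) = 0.25084996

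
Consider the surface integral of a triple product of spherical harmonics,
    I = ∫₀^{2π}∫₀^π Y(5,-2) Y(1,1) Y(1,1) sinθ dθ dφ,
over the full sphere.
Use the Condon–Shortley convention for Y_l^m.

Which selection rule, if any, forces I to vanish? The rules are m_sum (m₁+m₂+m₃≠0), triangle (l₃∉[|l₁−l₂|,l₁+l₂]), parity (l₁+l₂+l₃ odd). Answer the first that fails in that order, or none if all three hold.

Σmᵢ = 0  ✓
l₃∈[|l₁−l₂|,l₁+l₂]=[4,6], have l₃=1  ✗
Σlᵢ = 7 ⇒ odd

triangle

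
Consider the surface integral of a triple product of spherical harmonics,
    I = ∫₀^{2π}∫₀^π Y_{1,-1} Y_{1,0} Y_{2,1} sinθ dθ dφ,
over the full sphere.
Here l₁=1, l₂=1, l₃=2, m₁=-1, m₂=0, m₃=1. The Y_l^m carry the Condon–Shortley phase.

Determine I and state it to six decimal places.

Rules hold: Σm=0, L=4 even, 0≤2≤2.
N = 3·3·5 = 45
Δ = 0!·2!·2!/5! = 1/30
Racah Σ t=0..0: t=0:+1/1 = 1/1
⇒ 3j(1 1 2; 0 0 0)² = 2/15, sgn +1
Racah Σ t=0..0: t=0:+1/2 = 1/2
⇒ 3j(1 1 2; -1 0 1)² = 1/10, sgn -1
4πI² = N·(3j₀)²·(3jₘ)² = 3/5
I = -1·√(0.6/4π) = -0.21850969

-0.218510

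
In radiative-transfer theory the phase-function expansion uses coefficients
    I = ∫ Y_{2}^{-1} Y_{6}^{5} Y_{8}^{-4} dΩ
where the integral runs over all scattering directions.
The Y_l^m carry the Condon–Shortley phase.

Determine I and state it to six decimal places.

0.058794

m-sum 0 ✓  L=16 even ✓  4≤8≤8 ✓
Π(2lᵢ+1) = 5×13×17 = 1105
triangle coeff Δ(2,6,8) = 1/30940
Σ_t [0,0]: t=0:+1/2073600 = 1/2073600
(3j)²=28/1105 [(2 6 8; 0 0 0)], sign=+1
Σ_t [0,0]: t=0:+1/239500800 = 1/239500800
(3j)²=12/7735 [(2 6 8; -1 5 -4)], sign=+1
⇒ 4πI² = 48/1105
I = (+1)√(48/1105/(4π)) = 0.05879421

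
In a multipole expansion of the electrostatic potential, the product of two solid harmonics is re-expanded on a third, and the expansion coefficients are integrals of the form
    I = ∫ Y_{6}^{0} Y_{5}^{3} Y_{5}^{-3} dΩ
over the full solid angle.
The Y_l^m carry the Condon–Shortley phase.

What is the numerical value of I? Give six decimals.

0.088978

m-sum 0 ✓  L=16 even ✓  1≤5≤11 ✓
Π(2lᵢ+1) = 13×11×11 = 1573
triangle coeff Δ(6,5,5) = 1/28588560
Σ_t [1,5]: t=1:−1/345600 t=2:+1/13824 t=3:−1/5184 t=4:+1/13824 t=5:−1/345600 = -7/129600
(3j)²=80/7293 [(6 5 5; 0 0 0)], sign=+1
Σ_t [4,6]: t=4:+1/55296 t=5:−1/86400 t=6:+1/2073600 = 29/4147200
(3j)²=841/145860 [(6 5 5; 0 3 -3)], sign=+1
⇒ 4πI² = 3364/33813
I = (+1)√(3364/33813/(4π)) = 0.08897771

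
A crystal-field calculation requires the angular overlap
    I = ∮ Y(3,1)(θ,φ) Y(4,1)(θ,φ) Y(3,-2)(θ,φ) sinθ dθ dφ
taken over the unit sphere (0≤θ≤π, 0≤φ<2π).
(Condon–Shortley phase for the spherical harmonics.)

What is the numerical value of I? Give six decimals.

Checks pass: Σm=0; 10 even; l₃=3∈[1,7].
(2·3+1)(2·4+1)(2·3+1) = 441
Δ: 4! 2! 4! / 11! → 1/34650
sum: t=1:−1/72 t=2:+1/16 t=3:−1/72 = 5/144
3j²(3 4 3; 0 0 0) = Δ·Π!·Σ² = 2/77  (sign -1)
sum: t=1:−1/144 t=2:+1/48 = 1/72
3j²(3 4 3; 1 1 -2) = Δ·Π!·Σ² = 16/693  (sign -1)
combine: 4πI² = 441·2/77·16/693 = 32/121
take √, sign +1: I = 0.14506992

0.145070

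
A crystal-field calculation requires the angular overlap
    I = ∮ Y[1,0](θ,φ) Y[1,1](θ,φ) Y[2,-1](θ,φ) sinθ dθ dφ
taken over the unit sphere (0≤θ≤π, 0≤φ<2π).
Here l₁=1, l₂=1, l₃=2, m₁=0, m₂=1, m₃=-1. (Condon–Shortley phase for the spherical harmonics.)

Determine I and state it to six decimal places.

-0.218510

Rules hold: Σm=0, L=4 even, 0≤2≤2.
N = 3·3·5 = 45
Δ = 0!·2!·2!/5! = 1/30
Racah Σ t=0..0: t=0:+1/1 = 1/1
⇒ 3j(1 1 2; 0 0 0)² = 2/15, sgn +1
Racah Σ t=0..0: t=0:+1/2 = 1/2
⇒ 3j(1 1 2; 0 1 -1)² = 1/10, sgn -1
4πI² = N·(3j₀)²·(3jₘ)² = 3/5
I = -1·√(0.6/4π) = -0.21850969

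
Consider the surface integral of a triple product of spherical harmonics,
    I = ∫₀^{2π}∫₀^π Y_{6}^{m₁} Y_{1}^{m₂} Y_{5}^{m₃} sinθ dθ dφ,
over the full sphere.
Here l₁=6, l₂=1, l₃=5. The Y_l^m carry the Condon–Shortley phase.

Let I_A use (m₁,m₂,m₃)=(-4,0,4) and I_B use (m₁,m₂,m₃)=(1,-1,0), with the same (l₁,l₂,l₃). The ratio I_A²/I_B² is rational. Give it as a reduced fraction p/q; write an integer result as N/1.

l's match ⇒ only the (l;m) 3-j factors differ between A and B.
A: triangle coeff Δ(6,1,5) = 1/858; Σ_t [1,1]: t=1:−1/362880 = -1/362880; (3j)²=10/429 [(6 1 5; -4 0 4)], sign=+1
B: triangle coeff Δ(6,1,5) = 1/858; Σ_t [0,0]: t=0:+1/28800 = 1/28800; (3j)²=7/286 [(6 1 5; 1 -1 0)], sign=-1
I_A²/I_B² = (10/429)/(7/286) = 20/21

20/21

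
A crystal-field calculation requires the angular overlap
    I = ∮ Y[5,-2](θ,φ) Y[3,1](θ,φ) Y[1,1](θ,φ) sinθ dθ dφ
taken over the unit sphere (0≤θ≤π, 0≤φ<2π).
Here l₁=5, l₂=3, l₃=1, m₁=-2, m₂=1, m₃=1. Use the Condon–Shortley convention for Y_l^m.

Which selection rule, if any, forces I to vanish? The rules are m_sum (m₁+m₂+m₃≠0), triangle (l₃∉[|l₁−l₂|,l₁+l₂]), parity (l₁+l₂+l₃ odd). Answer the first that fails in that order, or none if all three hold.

triangle

azimuthal sum: -2 + 1 + 1 = 0  ✓
2 ≤ 1 ≤ 8 (triangle on l)  ✗
L = 5 + 3 + 1 = 9 (odd)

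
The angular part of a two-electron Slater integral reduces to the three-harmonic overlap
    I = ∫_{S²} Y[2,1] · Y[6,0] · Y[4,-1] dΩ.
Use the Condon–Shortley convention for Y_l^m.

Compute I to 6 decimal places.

Checks pass: Σm=0; 12 even; l₃=4∈[4,8].
(2·2+1)(2·6+1)(2·4+1) = 585
Δ: 4! 0! 8! / 13! → 1/6435
sum: t=2:+1/2304 = 1/2304
3j²(2 6 4; 0 0 0) = Δ·Π!·Σ² = 5/143  (sign +1)
sum: t=1:−1/4320 = -1/4320
3j²(2 6 4; 1 0 -1) = Δ·Π!·Σ² = 8/429  (sign +1)
combine: 4πI² = 585·5/143·8/429 = 600/1573
take √, sign +1: I = 0.17422334

0.174223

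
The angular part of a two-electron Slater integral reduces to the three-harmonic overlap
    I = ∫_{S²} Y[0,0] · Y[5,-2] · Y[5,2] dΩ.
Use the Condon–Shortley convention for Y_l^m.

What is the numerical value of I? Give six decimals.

Rules hold: Σm=0, L=10 even, 5≤5≤5.
N = 1·11·11 = 121
Δ = 0!·0!·10!/11! = 1/11
Racah Σ t=0..0: t=0:+1/14400 = 1/14400
⇒ 3j(0 5 5; 0 0 0)² = 1/11, sgn -1
Racah Σ t=0..0: t=0:+1/30240 = 1/30240
⇒ 3j(0 5 5; 0 -2 2)² = 1/11, sgn -1
4πI² = N·(3j₀)²·(3jₘ)² = 1/1
I = +1·√(1/4π) = 0.28209479

0.282095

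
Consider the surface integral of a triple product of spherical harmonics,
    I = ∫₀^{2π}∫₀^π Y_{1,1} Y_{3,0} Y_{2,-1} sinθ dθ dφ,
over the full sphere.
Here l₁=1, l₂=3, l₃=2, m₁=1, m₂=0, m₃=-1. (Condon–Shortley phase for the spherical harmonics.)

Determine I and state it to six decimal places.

Rules hold: Σm=0, L=6 even, 2≤2≤4.
N = 3·7·5 = 105
Δ = 2!·0!·4!/7! = 1/105
Racah Σ t=1..1: t=1:−1/4 = -1/4
⇒ 3j(1 3 2; 0 0 0)² = 3/35, sgn -1
Racah Σ t=0..0: t=0:+1/12 = 1/12
⇒ 3j(1 3 2; 1 0 -1)² = 1/35, sgn -1
4πI² = N·(3j₀)²·(3jₘ)² = 9/35
I = +1·√(0.257143/4π) = 0.14304817

0.143048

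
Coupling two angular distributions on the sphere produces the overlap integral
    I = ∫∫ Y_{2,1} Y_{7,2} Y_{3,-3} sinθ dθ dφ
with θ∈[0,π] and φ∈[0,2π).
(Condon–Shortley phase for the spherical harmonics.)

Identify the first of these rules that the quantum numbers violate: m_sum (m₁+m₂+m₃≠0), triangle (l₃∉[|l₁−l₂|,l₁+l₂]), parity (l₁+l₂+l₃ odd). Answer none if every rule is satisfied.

m₁+m₂+m₃ = 1 + 2 − 3 = 0  ✓
triangle: |2−7|=5 ≤ l₃=3 ≤ 2+7=9  ✗
parity: l₁+l₂+l₃ = 12 is even

triangle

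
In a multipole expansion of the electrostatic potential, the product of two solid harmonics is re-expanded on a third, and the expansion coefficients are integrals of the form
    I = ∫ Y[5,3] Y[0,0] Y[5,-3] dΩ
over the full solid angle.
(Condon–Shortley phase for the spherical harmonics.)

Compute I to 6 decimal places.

-0.282095

Rules hold: Σm=0, L=10 even, 5≤5≤5.
N = 11·1·11 = 121
Δ = 0!·10!·0!/11! = 1/11
Racah Σ t=0..0: t=0:+1/14400 = 1/14400
⇒ 3j(5 0 5; 0 0 0)² = 1/11, sgn -1
Racah Σ t=0..0: t=0:+1/80640 = 1/80640
⇒ 3j(5 0 5; 3 0 -3)² = 1/11, sgn +1
4πI² = N·(3j₀)²·(3jₘ)² = 1/1
I = -1·√(1/4π) = -0.28209479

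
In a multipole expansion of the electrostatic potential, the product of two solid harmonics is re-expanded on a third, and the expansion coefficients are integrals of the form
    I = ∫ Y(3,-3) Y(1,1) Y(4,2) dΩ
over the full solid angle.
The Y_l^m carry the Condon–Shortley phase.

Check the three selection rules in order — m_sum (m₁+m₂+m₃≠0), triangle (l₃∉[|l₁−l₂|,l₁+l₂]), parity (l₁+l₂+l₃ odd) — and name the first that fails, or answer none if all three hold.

m₁+m₂+m₃ = -3 + 1 + 2 = 0  ✓
triangle: |3−1|=2 ≤ l₃=4 ≤ 3+1=4  ✓
parity: l₁+l₂+l₃ = 8 is even  ✓

none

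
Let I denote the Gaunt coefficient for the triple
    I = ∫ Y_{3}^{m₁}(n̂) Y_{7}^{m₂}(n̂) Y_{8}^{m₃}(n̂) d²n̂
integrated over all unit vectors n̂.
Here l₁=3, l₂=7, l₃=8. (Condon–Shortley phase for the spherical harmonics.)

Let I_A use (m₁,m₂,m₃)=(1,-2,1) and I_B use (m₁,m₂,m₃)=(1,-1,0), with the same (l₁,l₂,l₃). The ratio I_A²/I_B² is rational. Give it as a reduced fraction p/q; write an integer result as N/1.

l's match ⇒ only the (l;m) 3-j factors differ between A and B.
A: triangle coeff Δ(3,7,8) = 1/5290740; Σ_t [0,2]: t=0:+1/4838400 t=1:−1/5806080 t=2:+1/104509440 = 23/522547200; (3j)²=529/377910 [(3 7 8; 1 -2 1)], sign=-1
B: triangle coeff Δ(3,7,8) = 1/5290740; Σ_t [0,2]: t=0:+1/4147200 t=1:−1/3628800 t=2:+1/46448640 = -1/77414400; (3j)²=3/41990 [(3 7 8; 1 -1 0)], sign=-1
I_A²/I_B² = (529/377910)/(3/41990) = 529/27

529/27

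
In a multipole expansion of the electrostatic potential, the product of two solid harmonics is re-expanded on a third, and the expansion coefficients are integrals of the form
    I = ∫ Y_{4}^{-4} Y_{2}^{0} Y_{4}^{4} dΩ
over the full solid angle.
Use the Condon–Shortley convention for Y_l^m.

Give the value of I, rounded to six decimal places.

m-sum 0 ✓  L=10 even ✓  2≤4≤6 ✓
Π(2lᵢ+1) = 9×5×9 = 405
triangle coeff Δ(4,2,4) = 1/13860
Σ_t [0,2]: t=0:+1/192 t=1:−1/36 t=2:+1/192 = -5/288
(3j)²=20/693 [(4 2 4; 0 0 0)], sign=-1
Σ_t [2,2]: t=2:+1/2880 = 1/2880
(3j)²=28/495 [(4 2 4; -4 0 4)], sign=+1
⇒ 4πI² = 80/121
I = (-1)√(80/121/(4π)) = -0.22937568

-0.229376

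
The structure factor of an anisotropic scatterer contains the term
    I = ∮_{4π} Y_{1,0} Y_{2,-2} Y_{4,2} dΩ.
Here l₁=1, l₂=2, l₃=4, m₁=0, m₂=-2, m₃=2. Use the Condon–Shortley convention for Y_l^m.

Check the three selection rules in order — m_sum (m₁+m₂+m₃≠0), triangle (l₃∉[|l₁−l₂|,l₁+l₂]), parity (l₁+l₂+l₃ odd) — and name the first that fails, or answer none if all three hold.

azimuthal sum: 0 − 2 + 2 = 0  ✓
1 ≤ 4 ≤ 3 (triangle on l)  ✗
L = 1 + 2 + 4 = 7 (odd)

triangle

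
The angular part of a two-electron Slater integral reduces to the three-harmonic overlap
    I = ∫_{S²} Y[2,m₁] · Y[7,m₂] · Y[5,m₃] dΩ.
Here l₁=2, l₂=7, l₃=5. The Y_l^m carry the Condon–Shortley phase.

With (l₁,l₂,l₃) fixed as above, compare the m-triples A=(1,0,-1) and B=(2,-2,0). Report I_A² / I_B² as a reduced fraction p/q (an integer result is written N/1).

Same 2,7,5: normalisation and zero-m 3j drop out of the ratio.
A: Δ: 4! 0! 10! / 15! → 1/15015; sum: t=1:−1/103680 = -1/103680; 3j²(2 7 5; 1 0 -1) = Δ·Π!·Σ² = 7/429  (sign -1)
B: Δ: 4! 0! 10! / 15! → 1/15015; sum: t=0:+1/345600 = 1/345600; 3j²(2 7 5; 2 -2 0) = Δ·Π!·Σ² = 6/715  (sign -1)
I_A²/I_B² = (7/429)/(6/715) = 35/18

35/18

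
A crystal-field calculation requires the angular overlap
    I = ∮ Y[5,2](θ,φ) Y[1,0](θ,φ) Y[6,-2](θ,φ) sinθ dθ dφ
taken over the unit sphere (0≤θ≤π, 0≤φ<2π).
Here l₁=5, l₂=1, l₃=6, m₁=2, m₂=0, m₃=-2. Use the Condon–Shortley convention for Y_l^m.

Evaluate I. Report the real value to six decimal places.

Rules hold: Σm=0, L=12 even, 4≤6≤6.
N = 11·3·13 = 429
Δ = 0!·10!·2!/13! = 1/858
Racah Σ t=0..0: t=0:+1/14400 = 1/14400
⇒ 3j(5 1 6; 0 0 0)² = 6/143, sgn +1
Racah Σ t=0..0: t=0:+1/30240 = 1/30240
⇒ 3j(5 1 6; 2 0 -2)² = 16/429, sgn +1
4πI² = N·(3j₀)²·(3jₘ)² = 96/143
I = +1·√(0.671329/4π) = 0.23113338

0.231133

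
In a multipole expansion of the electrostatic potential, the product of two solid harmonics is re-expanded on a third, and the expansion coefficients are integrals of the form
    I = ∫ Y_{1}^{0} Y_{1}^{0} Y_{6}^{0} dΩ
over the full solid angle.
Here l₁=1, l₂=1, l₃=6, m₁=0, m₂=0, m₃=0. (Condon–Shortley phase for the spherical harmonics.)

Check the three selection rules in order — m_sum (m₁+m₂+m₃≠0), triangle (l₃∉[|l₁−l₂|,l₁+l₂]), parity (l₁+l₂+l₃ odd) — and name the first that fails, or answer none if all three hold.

m₁+m₂+m₃ = 0 + 0 + 0 = 0  ✓
triangle: |1−1|=0 ≤ l₃=6 ≤ 1+1=2  ✗
parity: l₁+l₂+l₃ = 8 is even

triangle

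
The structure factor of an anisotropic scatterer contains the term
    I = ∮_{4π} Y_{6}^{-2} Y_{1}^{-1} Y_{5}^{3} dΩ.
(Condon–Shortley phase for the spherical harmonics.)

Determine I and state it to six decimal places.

0.100084

Checks pass: Σm=0; 12 even; l₃=5∈[5,7].
(2·6+1)(2·1+1)(2·5+1) = 429
Δ: 2! 10! 0! / 13! → 1/858
sum: t=1:−1/14400 = -1/14400
3j²(6 1 5; 0 0 0) = Δ·Π!·Σ² = 6/143  (sign +1)
sum: t=0:+1/161280 = 1/161280
3j²(6 1 5; -2 -1 3) = Δ·Π!·Σ² = 1/143  (sign +1)
combine: 4πI² = 429·6/143·1/143 = 18/143
take √, sign +1: I = 0.10008369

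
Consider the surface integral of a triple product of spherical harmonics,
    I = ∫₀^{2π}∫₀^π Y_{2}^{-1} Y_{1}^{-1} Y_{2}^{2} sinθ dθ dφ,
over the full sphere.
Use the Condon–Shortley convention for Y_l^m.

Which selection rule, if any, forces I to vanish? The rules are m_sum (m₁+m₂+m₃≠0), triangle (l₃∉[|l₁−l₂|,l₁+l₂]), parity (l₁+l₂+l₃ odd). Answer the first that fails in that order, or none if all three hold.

parity

m₁+m₂+m₃ = -1 − 1 + 2 = 0  ✓
triangle: |2−1|=1 ≤ l₃=2 ≤ 2+1=3  ✓
parity: l₁+l₂+l₃ = 5 is odd  ✗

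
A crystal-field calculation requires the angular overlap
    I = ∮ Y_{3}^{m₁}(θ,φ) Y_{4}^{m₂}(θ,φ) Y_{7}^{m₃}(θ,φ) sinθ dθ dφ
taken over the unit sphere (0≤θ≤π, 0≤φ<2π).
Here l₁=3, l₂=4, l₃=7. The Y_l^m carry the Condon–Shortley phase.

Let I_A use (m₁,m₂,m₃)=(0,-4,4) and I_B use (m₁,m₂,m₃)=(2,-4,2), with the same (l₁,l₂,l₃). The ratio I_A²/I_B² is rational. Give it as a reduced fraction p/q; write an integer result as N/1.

l's match ⇒ only the (l;m) 3-j factors differ between A and B.
A: triangle coeff Δ(3,4,7) = 1/45045; Σ_t [0,0]: t=0:+1/1451520 = 1/1451520; (3j)²=1/273 [(3 4 7; 0 -4 4)], sign=-1
B: triangle coeff Δ(3,4,7) = 1/45045; Σ_t [0,0]: t=0:+1/4838400 = 1/4838400; (3j)²=1/5005 [(3 4 7; 2 -4 2)], sign=-1
I_A²/I_B² = (1/273)/(1/5005) = 55/3

55/3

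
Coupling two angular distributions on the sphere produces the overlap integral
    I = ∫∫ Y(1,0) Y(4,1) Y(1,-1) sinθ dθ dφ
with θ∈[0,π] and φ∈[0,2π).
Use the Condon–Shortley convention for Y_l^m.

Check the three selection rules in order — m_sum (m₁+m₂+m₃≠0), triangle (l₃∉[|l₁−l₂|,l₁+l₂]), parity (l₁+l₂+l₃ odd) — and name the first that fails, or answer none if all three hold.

triangle

azimuthal sum: 0 + 1 − 1 = 0  ✓
3 ≤ 1 ≤ 5 (triangle on l)  ✗
L = 1 + 4 + 1 = 6 (even)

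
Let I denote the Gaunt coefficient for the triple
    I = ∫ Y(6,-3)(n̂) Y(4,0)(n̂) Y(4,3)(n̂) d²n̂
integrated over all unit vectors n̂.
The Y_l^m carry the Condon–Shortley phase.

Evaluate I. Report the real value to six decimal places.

0.123195

Checks pass: Σm=0; 14 even; l₃=4∈[2,10].
(2·6+1)(2·4+1)(2·4+1) = 1053
Δ: 6! 6! 2! / 15! → 1/1261260
sum: t=2:+1/4608 t=3:−1/1296 t=4:+1/4608 = -7/20736
3j²(6 4 4; 0 0 0) = Δ·Π!·Σ² = 20/1287  (sign -1)
sum: t=3:−1/25920 t=4:+1/11520 = 1/20736
3j²(6 4 4; -3 0 3) = Δ·Π!·Σ² = 5/429  (sign -1)
combine: 4πI² = 1053·20/1287·5/429 = 300/1573
take √, sign +1: I = 0.12319450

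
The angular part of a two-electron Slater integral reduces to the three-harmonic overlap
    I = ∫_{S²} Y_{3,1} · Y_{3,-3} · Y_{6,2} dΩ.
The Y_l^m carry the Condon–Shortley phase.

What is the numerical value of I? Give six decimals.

Checks pass: Σm=0; 12 even; l₃=6∈[0,6].
(2·3+1)(2·3+1)(2·6+1) = 637
Δ: 0! 6! 6! / 13! → 1/12012
sum: t=0:+1/1296 = 1/1296
3j²(3 3 6; 0 0 0) = Δ·Π!·Σ² = 100/3003  (sign +1)
sum: t=0:+1/34560 = 1/34560
3j²(3 3 6; 1 -3 2) = Δ·Π!·Σ² = 1/429  (sign +1)
combine: 4πI² = 637·100/3003·1/429 = 700/14157
take √, sign +1: I = 0.06272757

0.062728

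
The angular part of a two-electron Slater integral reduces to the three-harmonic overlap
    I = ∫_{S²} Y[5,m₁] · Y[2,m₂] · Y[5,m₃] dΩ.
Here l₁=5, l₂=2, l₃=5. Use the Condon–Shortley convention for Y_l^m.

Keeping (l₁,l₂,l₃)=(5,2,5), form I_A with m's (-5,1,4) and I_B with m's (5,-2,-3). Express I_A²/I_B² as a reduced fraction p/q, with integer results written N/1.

9/2

l's match ⇒ only the (l;m) 3-j factors differ between A and B.
A: triangle coeff Δ(5,2,5) = 1/38610; Σ_t [2,2]: t=2:+1/80640 = 1/80640; (3j)²=9/286 [(5 2 5; -5 1 4)], sign=-1
B: triangle coeff Δ(5,2,5) = 1/38610; Σ_t [0,0]: t=0:+1/161280 = 1/161280; (3j)²=1/143 [(5 2 5; 5 -2 -3)], sign=+1
I_A²/I_B² = (9/286)/(1/143) = 9/2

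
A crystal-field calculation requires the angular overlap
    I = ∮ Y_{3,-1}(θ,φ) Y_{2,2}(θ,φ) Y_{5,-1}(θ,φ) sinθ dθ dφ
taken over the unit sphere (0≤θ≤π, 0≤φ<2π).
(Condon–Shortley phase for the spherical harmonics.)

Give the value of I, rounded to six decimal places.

-0.092802

m-sum 0 ✓  L=10 even ✓  1≤5≤5 ✓
Π(2lᵢ+1) = 7×5×11 = 385
triangle coeff Δ(3,2,5) = 1/2310
Σ_t [0,0]: t=0:+1/144 = 1/144
(3j)²=10/231 [(3 2 5; 0 0 0)], sign=-1
Σ_t [0,0]: t=0:+1/1152 = 1/1152
(3j)²=1/154 [(3 2 5; -1 2 -1)], sign=+1
⇒ 4πI² = 25/231
I = (-1)√(25/231/(4π)) = -0.09280237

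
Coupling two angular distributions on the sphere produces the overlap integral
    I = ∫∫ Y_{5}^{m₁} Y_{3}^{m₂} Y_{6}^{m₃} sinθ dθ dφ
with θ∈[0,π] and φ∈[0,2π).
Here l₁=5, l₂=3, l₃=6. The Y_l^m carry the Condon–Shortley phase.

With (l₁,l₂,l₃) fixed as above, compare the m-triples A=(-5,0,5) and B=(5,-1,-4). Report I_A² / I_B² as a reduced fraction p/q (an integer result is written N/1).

Shared (l₁,l₂,l₃)=(5,3,6): N and (l;000)² cancel in I_A²/I_B².
A: Δ = 2!·8!·4!/15! = 1/675675; Racah Σ t=2..2: t=2:+1/483840 = 1/483840; ⇒ 3j(5 3 6; -5 0 5)² = 3/91, sgn -1
B: Δ = 2!·8!·4!/15! = 1/675675; Racah Σ t=0..0: t=0:+1/322560 = 1/322560; ⇒ 3j(5 3 6; 5 -1 -4)² = 18/1001, sgn +1
I_A²/I_B² = (3/91)/(18/1001) = 11/6

11/6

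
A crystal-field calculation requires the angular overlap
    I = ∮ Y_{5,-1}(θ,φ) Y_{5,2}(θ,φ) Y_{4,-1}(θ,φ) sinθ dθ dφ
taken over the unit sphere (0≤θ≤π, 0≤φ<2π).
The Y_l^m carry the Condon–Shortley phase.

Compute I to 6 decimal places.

m-sum 0 ✓  L=14 even ✓  0≤4≤10 ✓
Π(2lᵢ+1) = 11×11×9 = 1089
triangle coeff Δ(5,5,4) = 1/3153150
Σ_t [1,5]: t=1:−1/69120 t=2:+1/1728 t=3:−1/576 t=4:+1/1728 t=5:−1/69120 = -7/11520
(3j)²=2/143 [(5 5 4; 0 0 0)], sign=-1
Σ_t [3,6]: t=3:−1/5184 t=4:+1/1152 t=5:−1/2880 t=6:+1/103680 = 7/20736
(3j)²=35/2574 [(5 5 4; -1 2 -1)], sign=-1
⇒ 4πI² = 35/169
I = (+1)√(35/169/(4π)) = 0.12837656

0.128377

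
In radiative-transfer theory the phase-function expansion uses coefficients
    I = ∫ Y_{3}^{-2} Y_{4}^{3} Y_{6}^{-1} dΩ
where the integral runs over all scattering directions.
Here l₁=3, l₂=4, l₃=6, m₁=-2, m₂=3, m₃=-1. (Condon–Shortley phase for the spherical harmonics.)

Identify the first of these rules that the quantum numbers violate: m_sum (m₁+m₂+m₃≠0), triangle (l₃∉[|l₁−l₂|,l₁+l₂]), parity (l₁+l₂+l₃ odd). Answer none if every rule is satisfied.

parity

m₁+m₂+m₃ = -2 + 3 − 1 = 0  ✓
triangle: |3−4|=1 ≤ l₃=6 ≤ 3+4=7  ✓
parity: l₁+l₂+l₃ = 13 is odd  ✗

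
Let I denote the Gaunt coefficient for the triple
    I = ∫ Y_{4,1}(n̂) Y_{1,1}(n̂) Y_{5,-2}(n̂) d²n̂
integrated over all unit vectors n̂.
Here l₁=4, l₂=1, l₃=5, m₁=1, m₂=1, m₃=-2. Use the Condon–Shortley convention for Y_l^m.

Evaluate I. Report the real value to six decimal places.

m-sum 0 ✓  L=10 even ✓  3≤5≤5 ✓
Π(2lᵢ+1) = 9×3×11 = 297
triangle coeff Δ(4,1,5) = 1/495
Σ_t [0,0]: t=0:+1/576 = 1/576
(3j)²=5/99 [(4 1 5; 0 0 0)], sign=-1
Σ_t [0,0]: t=0:+1/1440 = 1/1440
(3j)²=7/165 [(4 1 5; 1 1 -2)], sign=-1
⇒ 4πI² = 7/11
I = (+1)√(7/11/(4π)) = 0.22503380

0.225034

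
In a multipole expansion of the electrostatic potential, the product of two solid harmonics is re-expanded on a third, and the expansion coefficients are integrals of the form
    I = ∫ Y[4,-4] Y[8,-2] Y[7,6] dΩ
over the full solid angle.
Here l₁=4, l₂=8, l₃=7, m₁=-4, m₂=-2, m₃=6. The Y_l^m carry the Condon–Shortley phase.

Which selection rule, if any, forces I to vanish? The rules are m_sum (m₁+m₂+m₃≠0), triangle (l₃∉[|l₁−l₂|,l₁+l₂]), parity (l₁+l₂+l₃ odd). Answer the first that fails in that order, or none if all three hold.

parity

Σmᵢ = 0  ✓
l₃∈[|l₁−l₂|,l₁+l₂]=[4,12], have l₃=7  ✓
Σlᵢ = 19 ⇒ odd  ✗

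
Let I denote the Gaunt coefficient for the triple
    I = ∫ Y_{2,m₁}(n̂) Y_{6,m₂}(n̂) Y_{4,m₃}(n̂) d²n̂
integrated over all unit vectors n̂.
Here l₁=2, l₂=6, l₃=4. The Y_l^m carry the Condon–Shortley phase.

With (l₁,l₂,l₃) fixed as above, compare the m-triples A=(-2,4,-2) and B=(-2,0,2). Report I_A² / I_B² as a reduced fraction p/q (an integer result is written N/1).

14/1

l's match ⇒ only the (l;m) 3-j factors differ between A and B.
A: triangle coeff Δ(2,6,4) = 1/6435; Σ_t [4,4]: t=4:+1/34560 = 1/34560; (3j)²=14/429 [(2 6 4; -2 4 -2)], sign=+1
B: triangle coeff Δ(2,6,4) = 1/6435; Σ_t [4,4]: t=4:+1/34560 = 1/34560; (3j)²=1/429 [(2 6 4; -2 0 2)], sign=+1
I_A²/I_B² = (14/429)/(1/429) = 14/1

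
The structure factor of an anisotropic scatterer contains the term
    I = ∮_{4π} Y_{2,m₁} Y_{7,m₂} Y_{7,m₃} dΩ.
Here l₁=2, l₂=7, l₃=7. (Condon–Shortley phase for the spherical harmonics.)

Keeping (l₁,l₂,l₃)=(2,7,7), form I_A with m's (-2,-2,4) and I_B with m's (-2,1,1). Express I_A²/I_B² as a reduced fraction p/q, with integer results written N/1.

l's match ⇒ only the (l;m) 3-j factors differ between A and B.
A: triangle coeff Δ(2,7,7) = 1/185640; Σ_t [2,2]: t=2:+1/8709120 = 1/8709120; (3j)²=55/3094 [(2 7 7; -2 -2 4)], sign=-1
B: triangle coeff Δ(2,7,7) = 1/185640; Σ_t [2,2]: t=2:+1/2073600 = 1/2073600; (3j)²=28/1105 [(2 7 7; -2 1 1)], sign=+1
I_A²/I_B² = (55/3094)/(28/1105) = 275/392

275/392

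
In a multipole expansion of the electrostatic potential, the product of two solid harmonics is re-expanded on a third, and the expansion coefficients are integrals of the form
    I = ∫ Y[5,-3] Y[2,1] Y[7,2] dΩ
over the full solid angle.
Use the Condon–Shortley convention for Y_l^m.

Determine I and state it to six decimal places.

Rules hold: Σm=0, L=14 even, 3≤7≤7.
N = 11·5·15 = 825
Δ = 0!·10!·4!/15! = 1/15015
Racah Σ t=0..0: t=0:+1/57600 = 1/57600
⇒ 3j(5 2 7; 0 0 0)² = 21/715, sgn -1
Racah Σ t=0..0: t=0:+1/483840 = 1/483840
⇒ 3j(5 2 7; -3 1 2)² = 6/1001, sgn -1
4πI² = N·(3j₀)²·(3jₘ)² = 270/1859
I = +1·√(0.145239/4π) = 0.10750713

0.107507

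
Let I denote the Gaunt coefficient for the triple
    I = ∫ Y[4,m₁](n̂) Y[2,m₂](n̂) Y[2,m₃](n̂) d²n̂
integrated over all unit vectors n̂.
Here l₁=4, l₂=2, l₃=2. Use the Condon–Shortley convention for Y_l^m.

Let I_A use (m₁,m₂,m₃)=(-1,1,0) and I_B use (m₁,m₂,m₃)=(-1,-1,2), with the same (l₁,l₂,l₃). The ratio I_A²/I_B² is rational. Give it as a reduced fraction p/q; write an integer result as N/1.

6/1

Same 4,2,2: normalisation and zero-m 3j drop out of the ratio.
A: Δ: 4! 4! 0! / 9! → 1/630; sum: t=3:−1/24 = -1/24; 3j²(4 2 2; -1 1 0) = Δ·Π!·Σ² = 1/21  (sign -1)
B: Δ: 4! 4! 0! / 9! → 1/630; sum: t=1:−1/144 = -1/144; 3j²(4 2 2; -1 -1 2) = Δ·Π!·Σ² = 1/126  (sign -1)
I_A²/I_B² = (1/21)/(1/126) = 6/1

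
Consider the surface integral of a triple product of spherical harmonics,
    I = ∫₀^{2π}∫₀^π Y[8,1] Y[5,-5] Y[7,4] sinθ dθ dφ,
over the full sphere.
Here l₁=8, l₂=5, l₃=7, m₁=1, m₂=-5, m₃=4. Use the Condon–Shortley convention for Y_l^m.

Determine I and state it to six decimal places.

Checks pass: Σm=0; 20 even; l₃=7∈[3,13].
(2·8+1)(2·5+1)(2·7+1) = 2805
Δ: 6! 10! 4! / 21! → 1/814773960
sum: t=1:−1/87091200 t=2:+1/4976640 t=3:−1/2073600 t=4:+1/4976640 t=5:−1/87091200 = -1/9676800
3j²(8 5 7; 0 0 0) = Δ·Π!·Σ² = 360/46189  (sign +1)
sum: t=0:+1/522547200 = 1/522547200
3j²(8 5 7; 1 -5 4) = Δ·Π!·Σ² = 30/4199  (sign -1)
combine: 4πI² = 2805·360/46189·30/4199 = 162000/1037153
take √, sign -1: I = -0.11148878

-0.111489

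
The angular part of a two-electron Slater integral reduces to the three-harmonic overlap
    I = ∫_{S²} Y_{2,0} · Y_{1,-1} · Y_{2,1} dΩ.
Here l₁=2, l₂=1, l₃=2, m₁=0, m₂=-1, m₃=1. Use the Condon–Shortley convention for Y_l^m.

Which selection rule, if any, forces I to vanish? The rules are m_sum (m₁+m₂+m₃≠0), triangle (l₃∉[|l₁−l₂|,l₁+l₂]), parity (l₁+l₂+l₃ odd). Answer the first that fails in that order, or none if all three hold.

parity

azimuthal sum: 0 − 1 + 1 = 0  ✓
1 ≤ 2 ≤ 3 (triangle on l)  ✓
L = 2 + 1 + 2 = 5 (odd)  ✗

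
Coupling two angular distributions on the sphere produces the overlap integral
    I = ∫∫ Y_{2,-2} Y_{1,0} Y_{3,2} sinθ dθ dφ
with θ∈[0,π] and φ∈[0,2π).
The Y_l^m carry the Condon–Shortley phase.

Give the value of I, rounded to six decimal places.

0.184674

Checks pass: Σm=0; 6 even; l₃=3∈[1,3].
(2·2+1)(2·1+1)(2·3+1) = 105
Δ: 0! 4! 2! / 7! → 1/105
sum: t=0:+1/4 = 1/4
3j²(2 1 3; 0 0 0) = Δ·Π!·Σ² = 3/35  (sign -1)
sum: t=0:+1/24 = 1/24
3j²(2 1 3; -2 0 2) = Δ·Π!·Σ² = 1/21  (sign -1)
combine: 4πI² = 105·3/35·1/21 = 3/7
take √, sign +1: I = 0.18467439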